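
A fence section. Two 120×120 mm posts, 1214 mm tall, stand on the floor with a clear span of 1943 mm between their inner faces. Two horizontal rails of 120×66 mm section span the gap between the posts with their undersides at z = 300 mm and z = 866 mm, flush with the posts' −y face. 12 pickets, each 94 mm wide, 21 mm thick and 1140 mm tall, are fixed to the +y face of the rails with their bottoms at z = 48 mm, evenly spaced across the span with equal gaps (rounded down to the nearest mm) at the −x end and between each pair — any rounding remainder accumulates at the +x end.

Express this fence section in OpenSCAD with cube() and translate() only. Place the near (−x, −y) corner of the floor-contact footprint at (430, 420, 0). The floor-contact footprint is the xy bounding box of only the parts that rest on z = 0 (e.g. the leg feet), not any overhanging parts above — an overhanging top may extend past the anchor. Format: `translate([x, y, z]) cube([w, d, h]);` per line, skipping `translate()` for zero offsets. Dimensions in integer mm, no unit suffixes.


translate([430, 420, 0]) cube([120, 120, 1214]);
translate([2493, 420, 0]) cube([120, 120, 1214]);
translate([550, 420, 300]) cube([1943, 120, 66]);
translate([550, 420, 866]) cube([1943, 120, 66]);
translate([612, 540, 48]) cube([94, 21, 1140]);
translate([768, 540, 48]) cube([94, 21, 1140]);
translate([924, 540, 48]) cube([94, 21, 1140]);
translate([1080, 540, 48]) cube([94, 21, 1140]);
translate([1236, 540, 48]) cube([94, 21, 1140]);
translate([1392, 540, 48]) cube([94, 21, 1140]);
translate([1548, 540, 48]) cube([94, 21, 1140]);
translate([1704, 540, 48]) cube([94, 21, 1140]);
translate([1860, 540, 48]) cube([94, 21, 1140]);
translate([2016, 540, 48]) cube([94, 21, 1140]);
translate([2172, 540, 48]) cube([94, 21, 1140]);
translate([2328, 540, 48]) cube([94, 21, 1140]);


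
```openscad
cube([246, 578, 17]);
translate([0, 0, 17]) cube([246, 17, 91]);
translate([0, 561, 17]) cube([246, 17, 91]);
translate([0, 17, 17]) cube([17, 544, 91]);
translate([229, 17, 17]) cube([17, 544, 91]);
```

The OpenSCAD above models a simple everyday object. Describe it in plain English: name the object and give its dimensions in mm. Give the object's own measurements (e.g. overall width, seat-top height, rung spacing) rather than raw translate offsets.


An open-topped rectangular box: outside dimensions 246×578×108 mm, with a uniform wall and base thickness of 17 mm. The base is a full 246×578 slab on the floor; four walls sit on top of the base. The front and back walls (the −y and +y sides) span the full width; the two side walls fit between them.


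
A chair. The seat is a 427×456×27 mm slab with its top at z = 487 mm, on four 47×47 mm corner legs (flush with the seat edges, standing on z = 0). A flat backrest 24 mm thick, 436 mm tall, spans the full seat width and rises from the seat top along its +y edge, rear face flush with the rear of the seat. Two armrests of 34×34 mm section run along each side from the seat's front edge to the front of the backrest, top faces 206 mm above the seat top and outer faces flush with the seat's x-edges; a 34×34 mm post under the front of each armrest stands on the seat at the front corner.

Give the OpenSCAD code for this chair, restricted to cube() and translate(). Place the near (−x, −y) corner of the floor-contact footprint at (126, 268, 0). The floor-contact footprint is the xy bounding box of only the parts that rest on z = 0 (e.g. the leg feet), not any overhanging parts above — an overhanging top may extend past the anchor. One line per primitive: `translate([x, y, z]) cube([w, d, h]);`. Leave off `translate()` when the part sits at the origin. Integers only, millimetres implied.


translate([126, 268, 460]) cube([427, 456, 27]);
translate([126, 268, 0]) cube([47, 47, 460]);
translate([506, 268, 0]) cube([47, 47, 460]);
translate([126, 677, 0]) cube([47, 47, 460]);
translate([506, 677, 0]) cube([47, 47, 460]);
translate([126, 700, 487]) cube([427, 24, 436]);
translate([126, 268, 659]) cube([34, 432, 34]);
translate([519, 268, 659]) cube([34, 432, 34]);
translate([126, 268, 487]) cube([34, 34, 172]);
translate([519, 268, 487]) cube([34, 34, 172]);


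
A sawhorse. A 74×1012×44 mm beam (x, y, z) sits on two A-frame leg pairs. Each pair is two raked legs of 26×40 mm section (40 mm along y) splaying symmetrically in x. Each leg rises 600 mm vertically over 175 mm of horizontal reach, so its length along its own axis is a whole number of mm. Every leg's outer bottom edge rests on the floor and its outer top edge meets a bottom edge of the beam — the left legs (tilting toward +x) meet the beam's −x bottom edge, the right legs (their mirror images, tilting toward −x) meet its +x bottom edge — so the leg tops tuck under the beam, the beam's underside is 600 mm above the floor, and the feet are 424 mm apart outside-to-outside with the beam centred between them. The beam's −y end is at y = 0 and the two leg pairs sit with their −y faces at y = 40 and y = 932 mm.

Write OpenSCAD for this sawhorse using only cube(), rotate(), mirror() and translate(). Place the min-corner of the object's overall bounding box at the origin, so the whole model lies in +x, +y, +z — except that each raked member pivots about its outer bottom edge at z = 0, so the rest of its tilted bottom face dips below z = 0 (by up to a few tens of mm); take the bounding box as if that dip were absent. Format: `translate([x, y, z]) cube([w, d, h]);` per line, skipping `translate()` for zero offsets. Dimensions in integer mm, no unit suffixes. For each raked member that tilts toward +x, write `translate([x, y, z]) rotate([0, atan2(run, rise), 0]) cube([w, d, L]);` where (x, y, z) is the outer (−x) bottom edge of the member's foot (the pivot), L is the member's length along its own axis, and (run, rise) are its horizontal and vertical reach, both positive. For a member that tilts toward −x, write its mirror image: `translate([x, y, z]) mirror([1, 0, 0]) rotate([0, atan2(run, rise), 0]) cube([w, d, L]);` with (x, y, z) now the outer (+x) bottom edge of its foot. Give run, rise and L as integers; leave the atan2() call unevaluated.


// leg length = √(175² + 600²) = 625
// right-leg outer foot x = 2·175 + 74 = 424
// beam min-corner = (175, 0, 600)
translate([175, 0, 600]) cube([74, 1012, 44]);
translate([0, 40, 0]) rotate([0, atan2(175, 600), 0]) cube([26, 40, 625]);
translate([424, 40, 0]) mirror([1, 0, 0]) rotate([0, atan2(175, 600), 0]) cube([26, 40, 625]);
translate([0, 932, 0]) rotate([0, atan2(175, 600), 0]) cube([26, 40, 625]);
translate([424, 932, 0]) mirror([1, 0, 0]) rotate([0, atan2(175, 600), 0]) cube([26, 40, 625]);


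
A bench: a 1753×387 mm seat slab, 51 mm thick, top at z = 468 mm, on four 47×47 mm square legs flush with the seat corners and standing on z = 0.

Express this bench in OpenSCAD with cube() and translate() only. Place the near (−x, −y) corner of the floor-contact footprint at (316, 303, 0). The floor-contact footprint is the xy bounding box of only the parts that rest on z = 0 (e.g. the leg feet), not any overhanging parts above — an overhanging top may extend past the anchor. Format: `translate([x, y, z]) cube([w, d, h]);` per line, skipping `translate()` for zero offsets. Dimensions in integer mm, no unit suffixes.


// leg_h = 468 − 51 = 417
translate([316, 303, 417]) cube([1753, 387, 51]);
translate([316, 303, 0]) cube([47, 47, 417]);
translate([316, 643, 0]) cube([47, 47, 417]);
translate([2022, 303, 0]) cube([47, 47, 417]);
translate([2022, 643, 0]) cube([47, 47, 417]);


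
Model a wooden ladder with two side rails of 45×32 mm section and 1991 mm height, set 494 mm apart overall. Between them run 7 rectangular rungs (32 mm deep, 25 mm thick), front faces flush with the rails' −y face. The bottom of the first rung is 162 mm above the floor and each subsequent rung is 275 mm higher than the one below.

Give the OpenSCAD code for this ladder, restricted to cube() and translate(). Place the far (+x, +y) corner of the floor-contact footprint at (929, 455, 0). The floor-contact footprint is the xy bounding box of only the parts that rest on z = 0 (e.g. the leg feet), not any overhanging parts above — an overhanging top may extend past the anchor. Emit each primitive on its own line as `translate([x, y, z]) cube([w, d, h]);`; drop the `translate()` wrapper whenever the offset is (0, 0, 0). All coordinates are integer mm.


translate([435, 423, 0]) cube([45, 32, 1991]);
translate([884, 423, 0]) cube([45, 32, 1991]);
translate([480, 423, 162]) cube([404, 32, 25]);
translate([480, 423, 437]) cube([404, 32, 25]);
translate([480, 423, 712]) cube([404, 32, 25]);
translate([480, 423, 987]) cube([404, 32, 25]);
translate([480, 423, 1262]) cube([404, 32, 25]);
translate([480, 423, 1537]) cube([404, 32, 25]);
translate([480, 423, 1812]) cube([404, 32, 25]);


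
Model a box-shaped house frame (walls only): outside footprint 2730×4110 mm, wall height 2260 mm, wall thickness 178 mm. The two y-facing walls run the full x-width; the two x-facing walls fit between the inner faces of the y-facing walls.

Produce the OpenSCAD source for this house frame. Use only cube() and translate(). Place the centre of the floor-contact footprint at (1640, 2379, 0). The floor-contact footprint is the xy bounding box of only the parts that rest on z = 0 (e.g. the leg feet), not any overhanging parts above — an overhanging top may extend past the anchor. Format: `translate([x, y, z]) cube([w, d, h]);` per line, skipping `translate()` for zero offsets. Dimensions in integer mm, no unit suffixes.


translate([275, 324, 0]) cube([2730, 178, 2260]);
translate([275, 4256, 0]) cube([2730, 178, 2260]);
translate([275, 502, 0]) cube([178, 3754, 2260]);
translate([2827, 502, 0]) cube([178, 3754, 2260]);


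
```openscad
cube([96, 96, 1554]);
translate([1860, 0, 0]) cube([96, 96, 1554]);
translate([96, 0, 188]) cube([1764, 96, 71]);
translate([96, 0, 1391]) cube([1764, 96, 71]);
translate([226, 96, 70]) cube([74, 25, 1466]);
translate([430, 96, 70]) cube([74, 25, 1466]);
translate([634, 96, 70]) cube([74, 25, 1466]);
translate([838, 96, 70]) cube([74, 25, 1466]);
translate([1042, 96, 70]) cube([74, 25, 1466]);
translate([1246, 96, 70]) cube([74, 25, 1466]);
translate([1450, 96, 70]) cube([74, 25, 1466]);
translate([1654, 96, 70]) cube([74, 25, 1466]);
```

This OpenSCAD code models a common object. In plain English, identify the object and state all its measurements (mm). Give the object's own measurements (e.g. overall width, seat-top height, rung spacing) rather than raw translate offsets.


A fence section. Two 96×96 mm posts, 1554 mm tall, stand on the floor with a clear span of 1764 mm between their inner faces. Two horizontal rails of 96×71 mm section span the gap between the posts with their undersides at z = 188 mm and z = 1391 mm, flush with the posts' −y face. 8 pickets, each 74 mm wide, 25 mm thick and 1466 mm tall, are fixed to the +y face of the rails with their bottoms at z = 70 mm, spaced across the span with a 130 mm gap after the −x post and between neighbouring pickets, with 132 mm left before the +x post.


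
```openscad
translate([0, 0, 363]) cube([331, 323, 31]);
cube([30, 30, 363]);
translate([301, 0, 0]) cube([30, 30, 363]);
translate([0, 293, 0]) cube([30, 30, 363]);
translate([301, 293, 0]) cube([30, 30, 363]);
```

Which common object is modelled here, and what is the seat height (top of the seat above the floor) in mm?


A stool. The seat height is 394 mm.

A 331×323×31 slab at z = 363 on four corner posts — a stool. The seat top is 363 + 31 = 394 mm.


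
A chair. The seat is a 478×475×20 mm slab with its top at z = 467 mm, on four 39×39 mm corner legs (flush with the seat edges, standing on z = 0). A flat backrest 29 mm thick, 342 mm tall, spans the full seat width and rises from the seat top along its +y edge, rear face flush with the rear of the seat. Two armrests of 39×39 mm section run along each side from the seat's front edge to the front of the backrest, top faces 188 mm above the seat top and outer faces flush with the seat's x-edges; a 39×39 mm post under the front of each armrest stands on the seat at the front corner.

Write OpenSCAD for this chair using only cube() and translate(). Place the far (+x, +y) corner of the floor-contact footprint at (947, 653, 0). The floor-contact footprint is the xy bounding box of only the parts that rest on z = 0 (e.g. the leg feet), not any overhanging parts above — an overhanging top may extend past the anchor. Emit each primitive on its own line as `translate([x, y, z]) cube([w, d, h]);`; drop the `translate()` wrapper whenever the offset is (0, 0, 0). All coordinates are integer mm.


translate([469, 178, 447]) cube([478, 475, 20]);
translate([469, 178, 0]) cube([39, 39, 447]);
translate([908, 178, 0]) cube([39, 39, 447]);
translate([469, 614, 0]) cube([39, 39, 447]);
translate([908, 614, 0]) cube([39, 39, 447]);
translate([469, 624, 467]) cube([478, 29, 342]);
translate([469, 178, 616]) cube([39, 446, 39]);
translate([908, 178, 616]) cube([39, 446, 39]);
translate([469, 178, 467]) cube([39, 39, 149]);
translate([908, 178, 467]) cube([39, 39, 149]);


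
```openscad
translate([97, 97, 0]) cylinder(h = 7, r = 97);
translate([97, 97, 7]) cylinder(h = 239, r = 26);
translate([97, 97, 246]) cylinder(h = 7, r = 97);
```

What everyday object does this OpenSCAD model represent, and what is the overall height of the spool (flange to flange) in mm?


A spool. The overall height is 253 mm.

Three coaxial cylinders, large–small–large — a spool. Two 7 mm flanges and a 239 mm core give 7 + 239 + 7 = 253 mm.


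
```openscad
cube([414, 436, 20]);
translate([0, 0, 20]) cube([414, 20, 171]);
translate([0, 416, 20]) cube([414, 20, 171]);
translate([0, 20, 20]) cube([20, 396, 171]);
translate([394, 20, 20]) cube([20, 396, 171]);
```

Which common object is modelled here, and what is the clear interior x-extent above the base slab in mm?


An open box. The internal width is 374 mm.

A 414×436 base slab with four walls standing on it — an open box. The base is 414 mm wide and the walls are 20 mm thick, so the internal width is 414 − 2 × 20 = 374 mm.


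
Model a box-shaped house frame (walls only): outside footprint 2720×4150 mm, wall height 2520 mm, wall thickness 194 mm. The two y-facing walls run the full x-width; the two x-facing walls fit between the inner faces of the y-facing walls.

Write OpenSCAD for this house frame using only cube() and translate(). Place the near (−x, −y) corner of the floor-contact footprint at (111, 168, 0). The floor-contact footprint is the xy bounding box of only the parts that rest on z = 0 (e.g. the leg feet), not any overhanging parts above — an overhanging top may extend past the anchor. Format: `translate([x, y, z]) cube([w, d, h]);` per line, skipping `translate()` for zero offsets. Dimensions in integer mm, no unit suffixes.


translate([111, 168, 0]) cube([2720, 194, 2520]);
translate([111, 4124, 0]) cube([2720, 194, 2520]);
translate([111, 362, 0]) cube([194, 3762, 2520]);
translate([2637, 362, 0]) cube([194, 3762, 2520]);


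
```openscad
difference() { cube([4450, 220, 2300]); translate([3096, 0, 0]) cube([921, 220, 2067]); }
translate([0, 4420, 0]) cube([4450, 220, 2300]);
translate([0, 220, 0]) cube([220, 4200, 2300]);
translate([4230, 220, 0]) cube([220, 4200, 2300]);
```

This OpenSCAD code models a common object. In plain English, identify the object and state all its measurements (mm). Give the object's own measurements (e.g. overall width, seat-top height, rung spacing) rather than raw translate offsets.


A single room: four walls, each 2300 mm tall and 220 mm thick, enclosing an outside footprint 4450×4640 mm (x × y), no floor or roof. The front and back walls (−y and +y sides) run the full x-width; the side walls fit between their inner faces. A door opening 921 mm wide and 2067 mm tall is cut through the front wall from the floor up, its −x edge 3096 mm from the wall's −x end.


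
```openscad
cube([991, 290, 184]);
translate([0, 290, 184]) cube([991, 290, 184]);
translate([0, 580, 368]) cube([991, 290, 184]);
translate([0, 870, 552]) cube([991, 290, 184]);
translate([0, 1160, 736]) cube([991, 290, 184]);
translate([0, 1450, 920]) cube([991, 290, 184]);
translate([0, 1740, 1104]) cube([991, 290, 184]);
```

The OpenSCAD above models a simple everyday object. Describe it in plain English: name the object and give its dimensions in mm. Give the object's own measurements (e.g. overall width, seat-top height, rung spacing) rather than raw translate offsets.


A straight staircase of 7 solid steps. Each step is 991 mm wide (x), 290 mm deep (y, the going) and 184 mm tall (the rise). The first step rests on the floor; each subsequent step sits one going further in +y and one rise higher in +z, directly behind and above the previous step with no overlap.


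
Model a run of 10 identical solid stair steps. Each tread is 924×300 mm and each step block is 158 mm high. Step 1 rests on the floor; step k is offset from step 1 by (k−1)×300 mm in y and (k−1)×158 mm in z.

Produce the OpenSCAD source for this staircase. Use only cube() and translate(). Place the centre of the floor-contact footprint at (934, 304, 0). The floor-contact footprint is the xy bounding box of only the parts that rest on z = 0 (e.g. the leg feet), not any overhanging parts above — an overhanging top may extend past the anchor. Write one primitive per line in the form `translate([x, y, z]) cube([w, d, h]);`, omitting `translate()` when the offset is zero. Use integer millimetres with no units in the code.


translate([472, 154, 0]) cube([924, 300, 158]);
translate([472, 454, 158]) cube([924, 300, 158]);
translate([472, 754, 316]) cube([924, 300, 158]);
translate([472, 1054, 474]) cube([924, 300, 158]);
translate([472, 1354, 632]) cube([924, 300, 158]);
translate([472, 1654, 790]) cube([924, 300, 158]);
translate([472, 1954, 948]) cube([924, 300, 158]);
translate([472, 2254, 1106]) cube([924, 300, 158]);
translate([472, 2554, 1264]) cube([924, 300, 158]);
translate([472, 2854, 1422]) cube([924, 300, 158]);


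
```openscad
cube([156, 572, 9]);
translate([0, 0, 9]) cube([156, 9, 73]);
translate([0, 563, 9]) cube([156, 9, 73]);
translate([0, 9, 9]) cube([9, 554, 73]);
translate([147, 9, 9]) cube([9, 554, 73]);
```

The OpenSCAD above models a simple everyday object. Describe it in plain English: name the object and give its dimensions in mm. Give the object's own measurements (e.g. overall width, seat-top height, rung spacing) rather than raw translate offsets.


An open-topped rectangular box: outside dimensions 156×572×82 mm, with a uniform wall and base thickness of 9 mm. The base is a full 156×572 slab on the floor; four walls sit on top of the base. The front and back walls (the −y and +y sides) span the full width; the two side walls fit between them.


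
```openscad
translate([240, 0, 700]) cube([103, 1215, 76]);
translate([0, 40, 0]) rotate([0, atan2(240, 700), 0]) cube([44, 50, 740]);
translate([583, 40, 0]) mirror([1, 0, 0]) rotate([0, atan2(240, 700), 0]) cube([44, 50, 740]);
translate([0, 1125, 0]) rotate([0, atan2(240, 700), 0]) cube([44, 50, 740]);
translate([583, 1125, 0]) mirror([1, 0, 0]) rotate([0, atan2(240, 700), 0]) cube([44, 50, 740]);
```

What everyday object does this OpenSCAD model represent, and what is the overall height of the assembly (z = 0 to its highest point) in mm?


A sawhorse. The overall height is 776 mm.

A beam across two mirrored pairs of raked legs — a sawhorse. The beam's underside is at z = 700 (matching the legs' vertical rise in atan2(240, 700)) and the beam is 76 mm tall, so its top is at 700 + 76 = 776 mm. The raked legs top out at the beam's underside, so that is the highest point.


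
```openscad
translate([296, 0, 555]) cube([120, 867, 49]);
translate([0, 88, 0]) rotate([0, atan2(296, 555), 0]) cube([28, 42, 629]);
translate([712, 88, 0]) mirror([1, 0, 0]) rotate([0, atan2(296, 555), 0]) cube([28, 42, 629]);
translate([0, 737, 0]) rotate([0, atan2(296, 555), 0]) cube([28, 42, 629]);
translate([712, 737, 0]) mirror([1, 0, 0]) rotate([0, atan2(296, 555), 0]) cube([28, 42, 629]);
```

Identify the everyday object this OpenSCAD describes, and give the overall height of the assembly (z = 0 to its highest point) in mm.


A sawhorse. The overall height is 604 mm.

A beam across two mirrored pairs of raked legs — a sawhorse. The beam's underside is at z = 555 (matching the legs' vertical rise in atan2(296, 555)) and the beam is 49 mm tall, so its top is at 555 + 49 = 604 mm. The raked legs top out at the beam's underside, so that is the highest point.


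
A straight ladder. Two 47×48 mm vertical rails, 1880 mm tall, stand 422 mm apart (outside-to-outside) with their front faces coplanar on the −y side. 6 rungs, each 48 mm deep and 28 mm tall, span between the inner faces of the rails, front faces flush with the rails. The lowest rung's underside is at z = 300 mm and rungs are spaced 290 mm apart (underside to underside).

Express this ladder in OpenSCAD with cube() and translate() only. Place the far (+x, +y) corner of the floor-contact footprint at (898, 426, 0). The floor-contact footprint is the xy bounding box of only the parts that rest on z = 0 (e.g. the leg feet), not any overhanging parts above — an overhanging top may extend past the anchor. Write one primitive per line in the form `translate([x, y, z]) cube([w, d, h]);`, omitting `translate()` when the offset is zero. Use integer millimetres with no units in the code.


// rung span = 422 - 2*47 = 328
// rung[k] z = 300 + k*290
translate([476, 378, 0]) cube([47, 48, 1880]);
translate([851, 378, 0]) cube([47, 48, 1880]);
translate([523, 378, 300]) cube([328, 48, 28]);
translate([523, 378, 590]) cube([328, 48, 28]);
translate([523, 378, 880]) cube([328, 48, 28]);
translate([523, 378, 1170]) cube([328, 48, 28]);
translate([523, 378, 1460]) cube([328, 48, 28]);
translate([523, 378, 1750]) cube([328, 48, 28]);


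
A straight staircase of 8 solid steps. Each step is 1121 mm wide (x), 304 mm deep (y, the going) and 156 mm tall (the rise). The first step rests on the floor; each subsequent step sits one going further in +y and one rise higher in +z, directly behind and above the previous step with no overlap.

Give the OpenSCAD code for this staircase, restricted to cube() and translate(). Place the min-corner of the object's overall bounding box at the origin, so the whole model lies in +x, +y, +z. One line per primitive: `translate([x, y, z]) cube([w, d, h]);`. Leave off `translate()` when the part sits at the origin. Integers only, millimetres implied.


cube([1121, 304, 156]);
translate([0, 304, 156]) cube([1121, 304, 156]);
translate([0, 608, 312]) cube([1121, 304, 156]);
translate([0, 912, 468]) cube([1121, 304, 156]);
translate([0, 1216, 624]) cube([1121, 304, 156]);
translate([0, 1520, 780]) cube([1121, 304, 156]);
translate([0, 1824, 936]) cube([1121, 304, 156]);
translate([0, 2128, 1092]) cube([1121, 304, 156]);


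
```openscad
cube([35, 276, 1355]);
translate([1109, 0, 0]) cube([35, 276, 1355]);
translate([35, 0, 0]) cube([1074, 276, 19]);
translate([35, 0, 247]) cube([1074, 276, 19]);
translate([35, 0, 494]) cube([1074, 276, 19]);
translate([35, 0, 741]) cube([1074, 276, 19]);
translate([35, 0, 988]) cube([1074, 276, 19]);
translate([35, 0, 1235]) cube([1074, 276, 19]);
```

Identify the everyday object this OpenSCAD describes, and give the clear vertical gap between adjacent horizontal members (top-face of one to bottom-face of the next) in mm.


A bookshelf. The clear shelf gap is 228 mm.

Two tall side panels with 6 horizontal boards between them — a bookshelf. The first two shelf undersides are at z = 0 and z = 247; with shelf thickness 19, the clear gap is 247 − 0 − 19 = 228 mm.


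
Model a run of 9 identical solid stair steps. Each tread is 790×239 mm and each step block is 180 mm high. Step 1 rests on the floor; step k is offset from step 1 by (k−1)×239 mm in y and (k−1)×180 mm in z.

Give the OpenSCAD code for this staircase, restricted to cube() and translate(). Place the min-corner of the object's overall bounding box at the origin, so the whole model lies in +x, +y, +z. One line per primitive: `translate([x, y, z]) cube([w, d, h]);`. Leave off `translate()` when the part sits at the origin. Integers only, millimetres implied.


cube([790, 239, 180]);
translate([0, 239, 180]) cube([790, 239, 180]);
translate([0, 478, 360]) cube([790, 239, 180]);
translate([0, 717, 540]) cube([790, 239, 180]);
translate([0, 956, 720]) cube([790, 239, 180]);
translate([0, 1195, 900]) cube([790, 239, 180]);
translate([0, 1434, 1080]) cube([790, 239, 180]);
translate([0, 1673, 1260]) cube([790, 239, 180]);
translate([0, 1912, 1440]) cube([790, 239, 180]);


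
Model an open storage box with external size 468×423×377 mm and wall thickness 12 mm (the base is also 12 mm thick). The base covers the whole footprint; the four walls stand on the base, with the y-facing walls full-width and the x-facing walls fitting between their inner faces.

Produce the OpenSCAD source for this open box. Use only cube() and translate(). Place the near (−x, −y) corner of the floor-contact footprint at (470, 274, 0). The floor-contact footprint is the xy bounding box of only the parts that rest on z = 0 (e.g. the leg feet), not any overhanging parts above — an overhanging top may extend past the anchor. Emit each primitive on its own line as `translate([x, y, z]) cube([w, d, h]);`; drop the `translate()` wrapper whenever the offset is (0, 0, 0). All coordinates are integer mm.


translate([470, 274, 0]) cube([468, 423, 12]);
translate([470, 274, 12]) cube([468, 12, 365]);
translate([470, 685, 12]) cube([468, 12, 365]);
translate([470, 286, 12]) cube([12, 399, 365]);
translate([926, 286, 12]) cube([12, 399, 365]);


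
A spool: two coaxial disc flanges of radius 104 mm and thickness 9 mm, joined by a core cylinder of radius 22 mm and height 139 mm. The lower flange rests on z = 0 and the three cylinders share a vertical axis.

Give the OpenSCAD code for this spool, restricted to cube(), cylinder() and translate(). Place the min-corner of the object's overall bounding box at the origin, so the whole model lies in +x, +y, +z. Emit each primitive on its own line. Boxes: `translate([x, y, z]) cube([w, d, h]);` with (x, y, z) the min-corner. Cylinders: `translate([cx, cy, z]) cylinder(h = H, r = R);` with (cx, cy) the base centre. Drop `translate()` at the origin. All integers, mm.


translate([104, 104, 0]) cylinder(h = 9, r = 104);
translate([104, 104, 9]) cylinder(h = 139, r = 22);
translate([104, 104, 148]) cylinder(h = 9, r = 104);


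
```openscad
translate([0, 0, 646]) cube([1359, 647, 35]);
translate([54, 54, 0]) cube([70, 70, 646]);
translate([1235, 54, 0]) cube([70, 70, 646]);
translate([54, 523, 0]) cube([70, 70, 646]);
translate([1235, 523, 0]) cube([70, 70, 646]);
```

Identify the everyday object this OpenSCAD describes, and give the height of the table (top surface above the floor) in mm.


A table. The table height is 681 mm.

A 1359×647×35 slab sits at z = 646 on four 70 mm square posts — a table. The top surface is at 646 + 35 = 681 mm.


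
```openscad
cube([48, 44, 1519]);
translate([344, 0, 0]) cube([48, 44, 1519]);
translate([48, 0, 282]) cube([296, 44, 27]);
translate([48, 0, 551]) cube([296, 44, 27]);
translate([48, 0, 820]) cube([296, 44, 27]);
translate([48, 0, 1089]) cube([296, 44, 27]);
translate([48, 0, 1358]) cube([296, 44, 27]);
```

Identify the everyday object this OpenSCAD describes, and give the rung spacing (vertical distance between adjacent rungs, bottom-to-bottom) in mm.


A ladder. The rung spacing is 269 mm.

Two tall 48×44 posts with 5 short bars between them — a ladder. Adjacent rungs sit at z = 282 and z = 551, so the spacing is 551 − 282 = 269 mm.


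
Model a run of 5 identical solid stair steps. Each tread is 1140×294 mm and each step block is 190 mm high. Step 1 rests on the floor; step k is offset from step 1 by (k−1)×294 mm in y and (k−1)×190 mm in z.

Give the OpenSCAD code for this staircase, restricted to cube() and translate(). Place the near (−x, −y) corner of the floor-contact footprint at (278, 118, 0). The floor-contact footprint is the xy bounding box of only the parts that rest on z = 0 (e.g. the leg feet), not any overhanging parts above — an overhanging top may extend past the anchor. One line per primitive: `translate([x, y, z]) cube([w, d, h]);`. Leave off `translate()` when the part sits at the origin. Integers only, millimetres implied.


translate([278, 118, 0]) cube([1140, 294, 190]);
translate([278, 412, 190]) cube([1140, 294, 190]);
translate([278, 706, 380]) cube([1140, 294, 190]);
translate([278, 1000, 570]) cube([1140, 294, 190]);
translate([278, 1294, 760]) cube([1140, 294, 190]);


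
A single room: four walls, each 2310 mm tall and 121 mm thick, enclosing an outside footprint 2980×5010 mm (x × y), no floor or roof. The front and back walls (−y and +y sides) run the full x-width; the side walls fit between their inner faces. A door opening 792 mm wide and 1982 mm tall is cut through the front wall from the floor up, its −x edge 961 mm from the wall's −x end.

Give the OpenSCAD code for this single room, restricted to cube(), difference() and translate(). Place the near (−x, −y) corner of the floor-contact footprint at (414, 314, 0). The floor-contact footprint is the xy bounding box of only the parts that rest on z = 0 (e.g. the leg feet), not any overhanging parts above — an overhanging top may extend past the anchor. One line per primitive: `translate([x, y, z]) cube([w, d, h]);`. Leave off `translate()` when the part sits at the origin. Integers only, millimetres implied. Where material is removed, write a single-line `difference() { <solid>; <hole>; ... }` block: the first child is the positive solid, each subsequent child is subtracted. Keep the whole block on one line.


difference() { translate([414, 314, 0]) cube([2980, 121, 2310]); translate([1375, 314, 0]) cube([792, 121, 1982]); }
translate([414, 5203, 0]) cube([2980, 121, 2310]);
translate([414, 435, 0]) cube([121, 4768, 2310]);
translate([3273, 435, 0]) cube([121, 4768, 2310]);


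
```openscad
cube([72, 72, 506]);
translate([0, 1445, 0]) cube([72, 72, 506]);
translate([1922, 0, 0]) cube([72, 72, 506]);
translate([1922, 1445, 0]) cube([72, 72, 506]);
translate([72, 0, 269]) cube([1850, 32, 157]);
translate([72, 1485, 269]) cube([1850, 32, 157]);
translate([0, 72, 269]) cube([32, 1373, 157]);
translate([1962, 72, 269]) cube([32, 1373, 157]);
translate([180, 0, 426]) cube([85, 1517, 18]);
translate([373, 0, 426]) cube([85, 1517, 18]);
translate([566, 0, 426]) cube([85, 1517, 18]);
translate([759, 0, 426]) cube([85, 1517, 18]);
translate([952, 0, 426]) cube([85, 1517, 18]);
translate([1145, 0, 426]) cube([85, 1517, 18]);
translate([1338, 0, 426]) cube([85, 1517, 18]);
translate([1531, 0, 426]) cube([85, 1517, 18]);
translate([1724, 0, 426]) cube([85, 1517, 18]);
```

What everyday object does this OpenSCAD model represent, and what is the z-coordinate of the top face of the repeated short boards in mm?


A bed frame. The slat-top height is 444 mm.

Four posts, four rails, and a row of slats — a bed frame. Slats sit on the rails at z = 269 + 157 = 426; with slat thickness 18, the top is 444 mm.


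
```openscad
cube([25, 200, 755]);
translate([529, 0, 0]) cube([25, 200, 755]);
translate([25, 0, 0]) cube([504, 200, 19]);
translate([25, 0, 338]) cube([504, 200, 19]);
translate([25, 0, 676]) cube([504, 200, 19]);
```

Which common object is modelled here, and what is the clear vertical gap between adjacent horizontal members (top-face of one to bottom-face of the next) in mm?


A bookshelf. The clear shelf gap is 319 mm.

Two tall side panels with 3 horizontal boards between them — a bookshelf. The first two shelf undersides are at z = 0 and z = 338; with shelf thickness 19, the clear gap is 338 − 0 − 19 = 319 mm.


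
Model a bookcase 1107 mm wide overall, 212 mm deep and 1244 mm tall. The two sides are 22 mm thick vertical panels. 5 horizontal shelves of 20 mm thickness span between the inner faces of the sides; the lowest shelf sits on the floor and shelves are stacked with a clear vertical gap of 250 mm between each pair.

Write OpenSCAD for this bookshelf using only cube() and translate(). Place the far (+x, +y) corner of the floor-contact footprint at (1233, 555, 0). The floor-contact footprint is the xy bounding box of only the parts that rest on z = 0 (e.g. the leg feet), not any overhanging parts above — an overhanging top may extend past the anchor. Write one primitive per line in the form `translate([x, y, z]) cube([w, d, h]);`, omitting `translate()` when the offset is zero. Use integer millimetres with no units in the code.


translate([126, 343, 0]) cube([22, 212, 1244]);
translate([1211, 343, 0]) cube([22, 212, 1244]);
translate([148, 343, 0]) cube([1063, 212, 20]);
translate([148, 343, 270]) cube([1063, 212, 20]);
translate([148, 343, 540]) cube([1063, 212, 20]);
translate([148, 343, 810]) cube([1063, 212, 20]);
translate([148, 343, 1080]) cube([1063, 212, 20]);


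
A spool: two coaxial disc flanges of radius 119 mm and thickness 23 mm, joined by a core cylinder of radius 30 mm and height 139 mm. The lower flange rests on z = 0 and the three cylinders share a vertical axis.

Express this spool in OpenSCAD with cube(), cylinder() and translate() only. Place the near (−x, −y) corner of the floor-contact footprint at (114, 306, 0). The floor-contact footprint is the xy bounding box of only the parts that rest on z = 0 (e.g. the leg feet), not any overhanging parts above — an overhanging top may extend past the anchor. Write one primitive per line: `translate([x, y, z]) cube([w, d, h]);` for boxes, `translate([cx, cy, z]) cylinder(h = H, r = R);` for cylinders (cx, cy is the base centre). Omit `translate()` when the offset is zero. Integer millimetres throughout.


translate([233, 425, 0]) cylinder(h = 23, r = 119);
translate([233, 425, 23]) cylinder(h = 139, r = 30);
translate([233, 425, 162]) cylinder(h = 23, r = 119);


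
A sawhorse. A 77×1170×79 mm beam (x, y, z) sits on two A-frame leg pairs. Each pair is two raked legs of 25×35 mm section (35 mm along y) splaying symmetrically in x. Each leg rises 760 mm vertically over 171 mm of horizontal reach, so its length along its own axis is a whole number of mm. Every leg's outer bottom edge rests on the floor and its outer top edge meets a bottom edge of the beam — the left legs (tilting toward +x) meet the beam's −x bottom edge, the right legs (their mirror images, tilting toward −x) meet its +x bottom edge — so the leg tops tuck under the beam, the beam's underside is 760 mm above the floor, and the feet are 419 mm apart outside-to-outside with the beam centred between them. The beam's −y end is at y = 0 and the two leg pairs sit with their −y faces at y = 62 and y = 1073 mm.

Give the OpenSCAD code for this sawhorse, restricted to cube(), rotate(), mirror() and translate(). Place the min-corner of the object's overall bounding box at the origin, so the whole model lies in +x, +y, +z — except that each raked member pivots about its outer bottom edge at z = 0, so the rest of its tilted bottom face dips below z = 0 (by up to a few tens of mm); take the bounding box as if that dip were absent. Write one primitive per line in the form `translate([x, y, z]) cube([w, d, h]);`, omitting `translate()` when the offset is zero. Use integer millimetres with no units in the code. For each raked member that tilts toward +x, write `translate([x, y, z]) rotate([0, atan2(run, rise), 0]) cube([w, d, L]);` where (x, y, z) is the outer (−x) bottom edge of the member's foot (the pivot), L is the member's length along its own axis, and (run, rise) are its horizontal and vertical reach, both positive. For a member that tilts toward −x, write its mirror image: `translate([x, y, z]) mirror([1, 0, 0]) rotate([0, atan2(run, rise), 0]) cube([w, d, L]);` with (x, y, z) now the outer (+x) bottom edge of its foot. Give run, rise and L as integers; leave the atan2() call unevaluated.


translate([171, 0, 760]) cube([77, 1170, 79]);
translate([0, 62, 0]) rotate([0, atan2(171, 760), 0]) cube([25, 35, 779]);
translate([419, 62, 0]) mirror([1, 0, 0]) rotate([0, atan2(171, 760), 0]) cube([25, 35, 779]);
translate([0, 1073, 0]) rotate([0, atan2(171, 760), 0]) cube([25, 35, 779]);
translate([419, 1073, 0]) mirror([1, 0, 0]) rotate([0, atan2(171, 760), 0]) cube([25, 35, 779]);


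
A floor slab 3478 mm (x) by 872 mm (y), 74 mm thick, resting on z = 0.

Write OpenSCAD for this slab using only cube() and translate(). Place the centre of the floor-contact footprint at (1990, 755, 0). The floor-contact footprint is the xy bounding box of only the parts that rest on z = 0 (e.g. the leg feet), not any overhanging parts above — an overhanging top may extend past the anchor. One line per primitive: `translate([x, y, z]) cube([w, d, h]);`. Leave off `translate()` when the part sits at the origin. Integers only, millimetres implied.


translate([251, 319, 0]) cube([3478, 872, 74]);


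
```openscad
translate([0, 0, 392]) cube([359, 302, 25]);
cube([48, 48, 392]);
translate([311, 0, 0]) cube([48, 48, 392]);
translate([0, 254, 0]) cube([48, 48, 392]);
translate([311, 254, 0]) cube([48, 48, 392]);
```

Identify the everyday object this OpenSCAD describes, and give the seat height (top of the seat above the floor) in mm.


A stool. The seat height is 417 mm.

A 359×302×25 slab at z = 392 on four corner posts — a stool. The seat top is 392 + 25 = 417 mm.


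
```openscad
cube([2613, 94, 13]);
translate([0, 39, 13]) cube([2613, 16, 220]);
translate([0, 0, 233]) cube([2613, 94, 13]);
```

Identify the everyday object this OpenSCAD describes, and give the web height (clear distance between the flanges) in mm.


An I-beam. The web height is 220 mm.

Two wide flanges with a thin centred web — an I-beam. Overall 246 mm minus two 13 mm flanges gives a web of 246 − 2·13 = 220 mm.


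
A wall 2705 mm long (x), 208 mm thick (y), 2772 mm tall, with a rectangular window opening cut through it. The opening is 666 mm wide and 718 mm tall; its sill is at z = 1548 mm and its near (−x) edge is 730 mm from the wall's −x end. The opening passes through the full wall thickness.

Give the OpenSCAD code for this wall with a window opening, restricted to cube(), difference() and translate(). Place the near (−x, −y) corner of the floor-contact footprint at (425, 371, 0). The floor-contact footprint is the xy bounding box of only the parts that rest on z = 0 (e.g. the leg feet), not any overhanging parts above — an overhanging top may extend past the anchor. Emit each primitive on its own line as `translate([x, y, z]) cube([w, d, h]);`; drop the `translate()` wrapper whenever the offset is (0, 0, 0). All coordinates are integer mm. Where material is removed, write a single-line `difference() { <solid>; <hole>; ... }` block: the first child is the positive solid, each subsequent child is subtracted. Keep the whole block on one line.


difference() { translate([425, 371, 0]) cube([2705, 208, 2772]); translate([1155, 371, 1548]) cube([666, 208, 718]); }


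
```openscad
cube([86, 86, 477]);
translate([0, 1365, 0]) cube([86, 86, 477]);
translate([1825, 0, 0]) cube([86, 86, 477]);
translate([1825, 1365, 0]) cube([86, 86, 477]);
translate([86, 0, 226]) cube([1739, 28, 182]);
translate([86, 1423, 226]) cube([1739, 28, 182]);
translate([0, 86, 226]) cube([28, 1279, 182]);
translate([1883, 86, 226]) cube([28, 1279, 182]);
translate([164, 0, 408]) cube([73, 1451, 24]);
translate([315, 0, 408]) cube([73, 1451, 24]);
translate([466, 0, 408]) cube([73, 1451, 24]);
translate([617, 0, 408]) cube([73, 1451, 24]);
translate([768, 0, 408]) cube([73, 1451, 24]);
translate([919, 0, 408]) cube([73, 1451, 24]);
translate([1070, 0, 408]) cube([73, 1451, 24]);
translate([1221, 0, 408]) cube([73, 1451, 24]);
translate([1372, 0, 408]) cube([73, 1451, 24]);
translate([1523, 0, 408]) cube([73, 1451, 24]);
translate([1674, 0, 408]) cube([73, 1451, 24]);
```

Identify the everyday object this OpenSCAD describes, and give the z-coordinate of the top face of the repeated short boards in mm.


A bed frame. The slat-top height is 432 mm.

Four posts, four rails, and a row of slats — a bed frame. Slats sit on the rails at z = 226 + 182 = 408; with slat thickness 24, the top is 432 mm.
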